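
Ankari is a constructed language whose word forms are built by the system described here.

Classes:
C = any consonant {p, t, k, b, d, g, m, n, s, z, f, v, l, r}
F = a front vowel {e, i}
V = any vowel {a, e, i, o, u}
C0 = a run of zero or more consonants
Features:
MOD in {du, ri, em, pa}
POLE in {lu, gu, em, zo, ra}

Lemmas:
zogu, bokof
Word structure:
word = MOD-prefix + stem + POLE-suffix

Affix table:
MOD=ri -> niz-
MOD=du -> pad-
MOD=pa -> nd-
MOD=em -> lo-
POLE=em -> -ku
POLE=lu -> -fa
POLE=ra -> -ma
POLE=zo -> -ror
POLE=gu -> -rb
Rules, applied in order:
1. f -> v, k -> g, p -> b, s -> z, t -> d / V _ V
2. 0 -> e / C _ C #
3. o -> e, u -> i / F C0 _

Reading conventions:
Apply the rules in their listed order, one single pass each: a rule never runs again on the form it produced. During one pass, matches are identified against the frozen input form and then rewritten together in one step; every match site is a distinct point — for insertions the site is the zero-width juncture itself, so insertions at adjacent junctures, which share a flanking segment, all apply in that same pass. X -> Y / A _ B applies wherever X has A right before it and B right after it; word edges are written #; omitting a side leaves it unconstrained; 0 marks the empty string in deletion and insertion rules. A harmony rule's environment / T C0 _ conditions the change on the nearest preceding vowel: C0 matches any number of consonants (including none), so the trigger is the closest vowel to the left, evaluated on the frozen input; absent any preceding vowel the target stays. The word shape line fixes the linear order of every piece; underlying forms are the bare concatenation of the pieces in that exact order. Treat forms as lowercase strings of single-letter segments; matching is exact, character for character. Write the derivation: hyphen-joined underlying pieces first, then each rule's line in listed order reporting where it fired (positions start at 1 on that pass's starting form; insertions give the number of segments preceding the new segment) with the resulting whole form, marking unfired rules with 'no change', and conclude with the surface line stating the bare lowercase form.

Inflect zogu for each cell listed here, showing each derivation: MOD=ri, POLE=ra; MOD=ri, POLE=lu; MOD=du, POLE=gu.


cell MOD=ri, POLE=ra:
underlying: niz-zogu-ma
1. f -> v, k -> g, p -> b, s -> z, t -> d / V _ V: no change
2. 0 -> e / C _ C #: no change
3. o -> e, u -> i / F C0 _: fires at position(s) 5: nizzeguma
surface: nizzeguma

cell MOD=ri, POLE=lu:
underlying: niz-zogu-fa
1. f -> v, k -> g, p -> b, s -> z, t -> d / V _ V: fires at position(s) 8: nizzoguva
2. 0 -> e / C _ C #: no change
3. o -> e, u -> i / F C0 _: fires at position(s) 5: nizzeguva
surface: nizzeguva

cell MOD=du, POLE=gu:
underlying: pad-zogu-rb
1. f -> v, k -> g, p -> b, s -> z, t -> d / V _ V: no change
2. 0 -> e / C _ C #: inserts after position(s) 8: padzogureb
3. o -> e, u -> i / F C0 _: no change
surface: padzogureb


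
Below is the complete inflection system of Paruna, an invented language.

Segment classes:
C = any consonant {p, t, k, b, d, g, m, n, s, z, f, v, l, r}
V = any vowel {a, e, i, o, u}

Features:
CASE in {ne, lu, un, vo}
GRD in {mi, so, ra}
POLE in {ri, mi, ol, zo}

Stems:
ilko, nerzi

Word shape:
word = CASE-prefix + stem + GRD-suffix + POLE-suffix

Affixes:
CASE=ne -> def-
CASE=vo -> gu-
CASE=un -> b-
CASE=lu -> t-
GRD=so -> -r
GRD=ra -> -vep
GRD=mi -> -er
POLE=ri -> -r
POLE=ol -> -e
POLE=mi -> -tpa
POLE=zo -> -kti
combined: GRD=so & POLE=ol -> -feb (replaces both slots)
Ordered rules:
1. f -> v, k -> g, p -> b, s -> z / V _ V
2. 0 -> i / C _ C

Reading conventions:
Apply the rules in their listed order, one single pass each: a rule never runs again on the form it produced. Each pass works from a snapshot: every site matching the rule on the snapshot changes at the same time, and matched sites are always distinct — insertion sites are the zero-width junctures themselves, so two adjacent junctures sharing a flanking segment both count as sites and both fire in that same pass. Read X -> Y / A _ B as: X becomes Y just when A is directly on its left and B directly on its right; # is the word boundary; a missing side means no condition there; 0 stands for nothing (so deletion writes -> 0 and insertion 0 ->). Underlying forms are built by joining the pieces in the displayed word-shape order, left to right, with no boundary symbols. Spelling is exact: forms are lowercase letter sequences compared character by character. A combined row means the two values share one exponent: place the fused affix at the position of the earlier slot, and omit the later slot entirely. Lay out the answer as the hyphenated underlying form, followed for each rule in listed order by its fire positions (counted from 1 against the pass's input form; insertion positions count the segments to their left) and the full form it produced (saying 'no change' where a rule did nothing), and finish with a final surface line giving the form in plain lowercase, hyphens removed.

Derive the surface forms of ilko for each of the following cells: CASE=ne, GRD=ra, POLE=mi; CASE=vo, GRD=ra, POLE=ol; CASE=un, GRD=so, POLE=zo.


cell CASE=ne, GRD=ra, POLE=mi:
underlying: def-ilko-vep-tpa
1. f -> v, k -> g, p -> b, s -> z / V _ V: fires at position(s) 3: devilkoveptpa
2. 0 -> i / C _ C: inserts after position(s) 5, 10, 11: devilikovepitipa
surface: devilikovepitipa

cell CASE=vo, GRD=ra, POLE=ol:
underlying: gu-ilko-vep-e
1. f -> v, k -> g, p -> b, s -> z / V _ V: fires at position(s) 9: guilkovebe
2. 0 -> i / C _ C: inserts after position(s) 4: guilikovebe
surface: guilikovebe

cell CASE=un, GRD=so, POLE=zo:
underlying: b-ilko-r-kti
1. f -> v, k -> g, p -> b, s -> z / V _ V: no change
2. 0 -> i / C _ C: inserts after position(s) 3, 6, 7: bilikorikiti
surface: bilikorikiti


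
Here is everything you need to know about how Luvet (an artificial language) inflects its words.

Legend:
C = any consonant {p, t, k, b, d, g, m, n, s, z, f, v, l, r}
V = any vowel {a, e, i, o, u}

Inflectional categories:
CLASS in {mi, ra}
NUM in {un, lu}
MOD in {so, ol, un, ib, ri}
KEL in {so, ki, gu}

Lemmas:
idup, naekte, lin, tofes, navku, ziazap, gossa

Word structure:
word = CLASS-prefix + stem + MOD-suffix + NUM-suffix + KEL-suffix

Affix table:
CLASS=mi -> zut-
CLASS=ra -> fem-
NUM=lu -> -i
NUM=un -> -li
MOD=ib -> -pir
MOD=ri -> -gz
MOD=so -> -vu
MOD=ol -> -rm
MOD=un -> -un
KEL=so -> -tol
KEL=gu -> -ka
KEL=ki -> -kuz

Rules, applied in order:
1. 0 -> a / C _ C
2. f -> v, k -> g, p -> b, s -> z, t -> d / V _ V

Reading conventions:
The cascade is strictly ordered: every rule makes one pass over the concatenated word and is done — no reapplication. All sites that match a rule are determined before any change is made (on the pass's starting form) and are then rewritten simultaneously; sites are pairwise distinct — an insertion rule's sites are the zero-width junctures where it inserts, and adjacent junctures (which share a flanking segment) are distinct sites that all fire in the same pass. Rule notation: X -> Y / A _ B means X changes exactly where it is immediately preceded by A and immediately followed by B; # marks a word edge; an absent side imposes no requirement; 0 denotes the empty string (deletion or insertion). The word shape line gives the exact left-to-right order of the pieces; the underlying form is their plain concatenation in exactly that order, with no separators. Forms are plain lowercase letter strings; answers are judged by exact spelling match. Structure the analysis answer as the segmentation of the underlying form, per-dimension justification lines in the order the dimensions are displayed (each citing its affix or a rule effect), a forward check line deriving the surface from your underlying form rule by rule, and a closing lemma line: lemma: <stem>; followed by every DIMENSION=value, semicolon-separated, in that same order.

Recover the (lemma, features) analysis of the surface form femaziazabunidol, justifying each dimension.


underlying: fem-ziazap-un-i-tol
CLASS=ra - signalled by the affix fem-
NUM=lu - signalled by the affix -i
MOD=un - signalled by the affix -un
KEL=so - signalled by the affix -tol
check: femziazapunitol -> femaziazapunitol -> femaziazabunidol
lemma: ziazap; CLASS=ra; NUM=lu; MOD=un; KEL=so


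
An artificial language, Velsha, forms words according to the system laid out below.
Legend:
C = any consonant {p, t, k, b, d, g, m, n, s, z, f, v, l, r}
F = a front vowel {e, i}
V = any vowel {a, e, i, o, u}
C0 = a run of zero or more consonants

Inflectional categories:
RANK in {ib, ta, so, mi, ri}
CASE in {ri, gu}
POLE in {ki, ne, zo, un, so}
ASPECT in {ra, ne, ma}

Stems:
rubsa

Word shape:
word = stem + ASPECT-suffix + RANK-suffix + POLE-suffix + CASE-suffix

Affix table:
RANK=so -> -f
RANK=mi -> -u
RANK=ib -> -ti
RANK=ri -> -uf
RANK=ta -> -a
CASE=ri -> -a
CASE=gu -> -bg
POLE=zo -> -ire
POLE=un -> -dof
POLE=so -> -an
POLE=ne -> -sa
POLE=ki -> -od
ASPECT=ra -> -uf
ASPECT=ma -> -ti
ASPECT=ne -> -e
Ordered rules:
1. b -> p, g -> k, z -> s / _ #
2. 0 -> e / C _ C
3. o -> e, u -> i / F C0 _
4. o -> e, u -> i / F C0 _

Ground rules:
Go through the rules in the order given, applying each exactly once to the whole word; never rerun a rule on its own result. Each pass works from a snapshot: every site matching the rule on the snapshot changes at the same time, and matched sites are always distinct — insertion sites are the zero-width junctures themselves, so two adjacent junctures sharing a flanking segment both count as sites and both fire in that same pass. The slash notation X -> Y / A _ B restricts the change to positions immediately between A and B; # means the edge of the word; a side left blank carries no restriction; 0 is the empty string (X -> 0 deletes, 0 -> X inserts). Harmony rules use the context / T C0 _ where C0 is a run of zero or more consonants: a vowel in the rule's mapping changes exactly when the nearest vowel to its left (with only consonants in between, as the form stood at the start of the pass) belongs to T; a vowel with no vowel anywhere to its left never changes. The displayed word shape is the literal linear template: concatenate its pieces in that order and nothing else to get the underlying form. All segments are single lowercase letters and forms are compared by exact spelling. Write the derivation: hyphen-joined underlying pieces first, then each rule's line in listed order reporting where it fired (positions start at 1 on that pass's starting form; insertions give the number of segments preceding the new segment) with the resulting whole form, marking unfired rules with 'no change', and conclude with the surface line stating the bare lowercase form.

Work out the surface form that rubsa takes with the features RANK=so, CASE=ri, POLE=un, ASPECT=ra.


underlying: rubsa-uf-f-dof-a
1. b -> p, g -> k, z -> s / _ #: no change
2. 0 -> e / C _ C: inserts after position(s) 3, 7, 8: rubesaufefedofa
3. o -> e, u -> i / F C0 _: fires at position(s) 13: rubesaufefedefa
4. o -> e, u -> i / F C0 _: no change
surface: rubesaufefedefa


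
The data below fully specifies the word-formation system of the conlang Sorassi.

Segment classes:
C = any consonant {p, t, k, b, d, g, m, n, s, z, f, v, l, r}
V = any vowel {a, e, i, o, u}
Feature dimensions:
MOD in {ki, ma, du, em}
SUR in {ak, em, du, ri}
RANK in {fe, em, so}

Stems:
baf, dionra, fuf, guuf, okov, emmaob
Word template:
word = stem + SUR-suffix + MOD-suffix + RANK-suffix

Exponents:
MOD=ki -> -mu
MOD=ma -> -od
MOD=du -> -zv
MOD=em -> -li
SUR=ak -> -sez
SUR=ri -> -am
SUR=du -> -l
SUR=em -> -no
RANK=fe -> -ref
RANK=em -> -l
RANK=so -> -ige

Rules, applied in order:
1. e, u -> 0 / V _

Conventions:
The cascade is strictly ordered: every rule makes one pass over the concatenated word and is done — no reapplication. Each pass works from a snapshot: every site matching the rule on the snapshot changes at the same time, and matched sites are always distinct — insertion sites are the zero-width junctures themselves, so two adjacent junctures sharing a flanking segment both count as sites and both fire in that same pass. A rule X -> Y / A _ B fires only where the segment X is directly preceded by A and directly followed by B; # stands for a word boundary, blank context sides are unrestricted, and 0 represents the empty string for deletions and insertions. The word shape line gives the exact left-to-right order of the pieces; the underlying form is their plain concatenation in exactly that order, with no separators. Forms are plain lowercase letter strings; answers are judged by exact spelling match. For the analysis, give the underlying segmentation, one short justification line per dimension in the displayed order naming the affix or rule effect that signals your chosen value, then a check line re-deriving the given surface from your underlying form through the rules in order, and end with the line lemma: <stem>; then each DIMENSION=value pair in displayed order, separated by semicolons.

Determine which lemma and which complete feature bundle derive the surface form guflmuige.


underlying: guuf-l-mu-ige
MOD=ki - signalled by the affix -mu
SUR=du - signalled by the affix -l
RANK=so - signalled by the affix -ige
check: guuflmuige -> guflmuige
lemma: guuf; MOD=ki; SUR=du; RANK=so


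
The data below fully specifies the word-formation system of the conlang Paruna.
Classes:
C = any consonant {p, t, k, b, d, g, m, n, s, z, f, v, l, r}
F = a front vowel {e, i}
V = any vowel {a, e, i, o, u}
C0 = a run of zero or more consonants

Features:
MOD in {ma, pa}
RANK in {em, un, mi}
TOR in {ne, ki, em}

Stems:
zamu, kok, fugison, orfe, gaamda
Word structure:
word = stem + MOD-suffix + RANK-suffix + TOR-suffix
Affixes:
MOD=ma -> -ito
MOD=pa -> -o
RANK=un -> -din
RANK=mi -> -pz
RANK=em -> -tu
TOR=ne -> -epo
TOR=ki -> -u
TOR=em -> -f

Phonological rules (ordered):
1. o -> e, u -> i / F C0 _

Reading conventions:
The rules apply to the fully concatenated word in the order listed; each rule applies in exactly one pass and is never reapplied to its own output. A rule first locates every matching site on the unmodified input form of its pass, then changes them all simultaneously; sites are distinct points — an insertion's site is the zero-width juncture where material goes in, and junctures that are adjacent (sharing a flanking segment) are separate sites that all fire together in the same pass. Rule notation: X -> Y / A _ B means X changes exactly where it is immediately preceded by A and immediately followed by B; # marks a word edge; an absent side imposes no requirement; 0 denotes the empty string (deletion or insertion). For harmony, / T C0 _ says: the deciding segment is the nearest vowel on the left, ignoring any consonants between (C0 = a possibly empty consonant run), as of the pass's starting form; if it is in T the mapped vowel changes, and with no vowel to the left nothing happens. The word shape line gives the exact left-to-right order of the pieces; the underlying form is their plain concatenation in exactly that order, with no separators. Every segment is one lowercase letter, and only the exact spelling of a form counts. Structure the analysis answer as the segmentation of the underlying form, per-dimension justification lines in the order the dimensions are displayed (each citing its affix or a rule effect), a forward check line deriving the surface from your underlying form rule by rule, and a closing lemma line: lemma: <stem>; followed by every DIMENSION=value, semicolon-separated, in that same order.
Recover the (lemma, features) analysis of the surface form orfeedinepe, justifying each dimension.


underlying: orfe-o-din-epo
MOD=pa - signalled by the affix -o
RANK=un - signalled by the affix -din
TOR=ne - signalled by the affix -epo
check: orfeodinepo -> orfeedinepe
lemma: orfe; MOD=pa; RANK=un; TOR=ne


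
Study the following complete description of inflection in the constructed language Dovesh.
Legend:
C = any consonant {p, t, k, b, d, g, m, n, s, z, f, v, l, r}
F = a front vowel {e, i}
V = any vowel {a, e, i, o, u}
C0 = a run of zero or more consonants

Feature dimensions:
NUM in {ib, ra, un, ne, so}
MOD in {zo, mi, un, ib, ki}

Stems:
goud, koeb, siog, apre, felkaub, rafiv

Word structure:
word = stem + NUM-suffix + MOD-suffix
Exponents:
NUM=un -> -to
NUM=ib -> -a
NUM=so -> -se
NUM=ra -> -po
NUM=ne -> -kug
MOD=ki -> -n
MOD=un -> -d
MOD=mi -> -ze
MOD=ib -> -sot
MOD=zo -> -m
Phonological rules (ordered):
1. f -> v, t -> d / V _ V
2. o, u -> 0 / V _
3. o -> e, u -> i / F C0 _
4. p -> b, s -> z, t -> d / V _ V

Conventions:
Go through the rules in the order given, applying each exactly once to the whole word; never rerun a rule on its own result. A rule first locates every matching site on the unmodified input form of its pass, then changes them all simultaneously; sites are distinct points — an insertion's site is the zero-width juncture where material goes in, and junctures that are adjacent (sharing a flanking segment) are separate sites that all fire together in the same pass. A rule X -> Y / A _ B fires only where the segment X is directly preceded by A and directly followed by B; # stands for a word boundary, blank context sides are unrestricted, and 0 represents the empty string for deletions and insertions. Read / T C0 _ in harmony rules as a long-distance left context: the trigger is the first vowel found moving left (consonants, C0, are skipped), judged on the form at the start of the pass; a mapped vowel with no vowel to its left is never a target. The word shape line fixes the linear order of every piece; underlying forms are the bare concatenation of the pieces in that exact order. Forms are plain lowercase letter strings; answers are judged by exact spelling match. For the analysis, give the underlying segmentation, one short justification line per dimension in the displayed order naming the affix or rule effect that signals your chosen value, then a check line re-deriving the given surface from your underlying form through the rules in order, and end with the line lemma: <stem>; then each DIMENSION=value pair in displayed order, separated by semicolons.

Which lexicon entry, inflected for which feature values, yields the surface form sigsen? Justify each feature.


underlying: siog-se-n
NUM=so - signalled by the affix -se
MOD=ki - signalled by the affix -n
check: siogsen -> siogsen -> sigsen -> sigsen -> sigsen
lemma: siog; NUM=so; MOD=ki


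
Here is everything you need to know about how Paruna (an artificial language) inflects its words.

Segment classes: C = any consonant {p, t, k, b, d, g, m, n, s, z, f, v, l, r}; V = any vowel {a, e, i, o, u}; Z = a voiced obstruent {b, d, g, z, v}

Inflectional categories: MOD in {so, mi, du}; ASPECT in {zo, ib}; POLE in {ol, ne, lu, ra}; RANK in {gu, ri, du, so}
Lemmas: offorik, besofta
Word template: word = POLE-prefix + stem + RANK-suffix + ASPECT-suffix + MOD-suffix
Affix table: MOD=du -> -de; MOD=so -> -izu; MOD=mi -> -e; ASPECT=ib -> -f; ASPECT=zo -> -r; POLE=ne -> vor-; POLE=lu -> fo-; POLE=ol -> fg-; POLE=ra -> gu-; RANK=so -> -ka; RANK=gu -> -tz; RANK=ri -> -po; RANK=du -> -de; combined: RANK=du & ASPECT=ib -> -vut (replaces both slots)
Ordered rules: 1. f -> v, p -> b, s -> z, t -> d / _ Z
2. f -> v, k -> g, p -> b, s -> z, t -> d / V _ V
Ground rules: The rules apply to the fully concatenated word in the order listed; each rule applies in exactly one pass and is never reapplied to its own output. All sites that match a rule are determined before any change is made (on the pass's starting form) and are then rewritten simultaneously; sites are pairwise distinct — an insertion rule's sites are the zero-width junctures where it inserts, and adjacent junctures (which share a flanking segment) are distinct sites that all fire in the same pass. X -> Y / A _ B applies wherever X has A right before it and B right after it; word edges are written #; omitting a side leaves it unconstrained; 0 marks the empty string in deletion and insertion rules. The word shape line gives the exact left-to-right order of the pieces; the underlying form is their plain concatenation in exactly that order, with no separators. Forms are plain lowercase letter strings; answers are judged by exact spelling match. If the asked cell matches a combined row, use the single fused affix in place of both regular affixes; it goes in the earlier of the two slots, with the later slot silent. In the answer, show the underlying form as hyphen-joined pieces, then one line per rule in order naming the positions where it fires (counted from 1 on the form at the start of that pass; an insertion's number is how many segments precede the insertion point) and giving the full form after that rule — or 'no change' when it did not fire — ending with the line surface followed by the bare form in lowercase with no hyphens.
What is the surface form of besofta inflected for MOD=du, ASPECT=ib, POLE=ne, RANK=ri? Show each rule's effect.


underlying: vor-besofta-po-f-de
1. f -> v, p -> b, s -> z, t -> d / _ Z: fires at position(s) 13: vorbesoftapovde
2. f -> v, k -> g, p -> b, s -> z, t -> d / V _ V: fires at position(s) 6, 11: vorbezoftabovde
surface: vorbezoftabovde


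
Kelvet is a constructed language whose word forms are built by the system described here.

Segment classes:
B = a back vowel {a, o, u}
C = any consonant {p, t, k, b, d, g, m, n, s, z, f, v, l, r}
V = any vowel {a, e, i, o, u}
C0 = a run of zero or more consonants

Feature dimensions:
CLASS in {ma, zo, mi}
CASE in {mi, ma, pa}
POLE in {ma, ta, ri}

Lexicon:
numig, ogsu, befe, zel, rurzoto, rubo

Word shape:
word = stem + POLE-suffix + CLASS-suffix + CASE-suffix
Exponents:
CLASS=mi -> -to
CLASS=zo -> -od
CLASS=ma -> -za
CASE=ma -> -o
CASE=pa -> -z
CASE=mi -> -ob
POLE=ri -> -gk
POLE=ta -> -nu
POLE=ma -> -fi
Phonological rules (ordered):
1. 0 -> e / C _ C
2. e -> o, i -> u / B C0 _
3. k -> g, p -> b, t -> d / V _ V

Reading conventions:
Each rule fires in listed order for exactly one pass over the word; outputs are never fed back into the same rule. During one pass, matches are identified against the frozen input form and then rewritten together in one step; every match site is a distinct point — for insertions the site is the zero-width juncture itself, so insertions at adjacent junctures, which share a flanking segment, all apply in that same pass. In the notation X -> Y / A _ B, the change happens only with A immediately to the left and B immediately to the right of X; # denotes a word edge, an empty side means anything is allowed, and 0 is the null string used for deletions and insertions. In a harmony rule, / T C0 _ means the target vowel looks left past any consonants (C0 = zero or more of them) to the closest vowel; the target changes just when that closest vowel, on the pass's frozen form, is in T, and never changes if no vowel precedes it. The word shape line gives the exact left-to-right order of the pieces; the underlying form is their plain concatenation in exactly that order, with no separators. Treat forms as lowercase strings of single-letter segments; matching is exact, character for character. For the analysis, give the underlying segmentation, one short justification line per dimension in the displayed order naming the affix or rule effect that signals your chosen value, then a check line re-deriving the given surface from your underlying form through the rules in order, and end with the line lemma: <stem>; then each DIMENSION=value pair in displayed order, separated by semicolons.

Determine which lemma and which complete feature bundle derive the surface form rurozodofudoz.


underlying: rurzoto-fi-to-z
CLASS=mi - signalled by the affix -to
CASE=pa - signalled by the affix -z
POLE=ma - signalled by the affix -fi
check: rurzotofitoz -> rurezotofitoz -> rurozotofutoz -> rurozodofudoz
lemma: rurzoto; CLASS=mi; CASE=pa; POLE=ma


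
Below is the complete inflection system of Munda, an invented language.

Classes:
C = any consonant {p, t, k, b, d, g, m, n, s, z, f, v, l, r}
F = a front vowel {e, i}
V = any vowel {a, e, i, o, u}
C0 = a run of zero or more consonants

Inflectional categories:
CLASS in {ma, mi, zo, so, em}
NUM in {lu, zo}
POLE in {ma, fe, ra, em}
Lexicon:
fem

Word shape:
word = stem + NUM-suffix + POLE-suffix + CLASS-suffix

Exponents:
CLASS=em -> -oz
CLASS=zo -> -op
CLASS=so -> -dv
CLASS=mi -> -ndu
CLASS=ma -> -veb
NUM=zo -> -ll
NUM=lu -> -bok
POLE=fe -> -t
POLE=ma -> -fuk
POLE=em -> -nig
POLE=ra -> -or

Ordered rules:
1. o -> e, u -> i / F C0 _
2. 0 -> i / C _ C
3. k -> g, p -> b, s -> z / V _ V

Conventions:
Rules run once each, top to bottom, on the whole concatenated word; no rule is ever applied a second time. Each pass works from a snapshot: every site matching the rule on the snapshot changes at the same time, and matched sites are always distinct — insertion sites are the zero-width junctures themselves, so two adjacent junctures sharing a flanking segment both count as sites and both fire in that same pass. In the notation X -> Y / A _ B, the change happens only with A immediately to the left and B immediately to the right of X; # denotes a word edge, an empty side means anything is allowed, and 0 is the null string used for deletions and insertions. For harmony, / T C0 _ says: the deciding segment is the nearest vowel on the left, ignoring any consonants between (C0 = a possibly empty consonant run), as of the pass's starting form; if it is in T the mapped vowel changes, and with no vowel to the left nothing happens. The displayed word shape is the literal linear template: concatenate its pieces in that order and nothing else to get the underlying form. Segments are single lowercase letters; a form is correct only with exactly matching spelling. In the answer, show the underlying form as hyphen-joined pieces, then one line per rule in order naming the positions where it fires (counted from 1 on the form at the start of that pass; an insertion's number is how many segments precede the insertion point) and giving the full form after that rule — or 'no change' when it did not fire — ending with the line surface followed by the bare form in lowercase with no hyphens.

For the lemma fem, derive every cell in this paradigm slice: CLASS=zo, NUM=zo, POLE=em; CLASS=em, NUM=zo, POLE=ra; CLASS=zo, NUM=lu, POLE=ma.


cell CLASS=zo, NUM=zo, POLE=em:
underlying: fem-ll-nig-op
1. o -> e, u -> i / F C0 _: fires at position(s) 9: femllnigep
2. 0 -> i / C _ C: inserts after position(s) 3, 4, 5: femililinigep
3. k -> g, p -> b, s -> z / V _ V: no change
surface: femililinigep

cell CLASS=em, NUM=zo, POLE=ra:
underlying: fem-ll-or-oz
1. o -> e, u -> i / F C0 _: fires at position(s) 6: femlleroz
2. 0 -> i / C _ C: inserts after position(s) 3, 4: femilileroz
3. k -> g, p -> b, s -> z / V _ V: no change
surface: femilileroz

cell CLASS=zo, NUM=lu, POLE=ma:
underlying: fem-bok-fuk-op
1. o -> e, u -> i / F C0 _: fires at position(s) 5: fembekfukop
2. 0 -> i / C _ C: inserts after position(s) 3, 6: femibekifukop
3. k -> g, p -> b, s -> z / V _ V: fires at position(s) 7, 11: femibegifugop
surface: femibegifugop


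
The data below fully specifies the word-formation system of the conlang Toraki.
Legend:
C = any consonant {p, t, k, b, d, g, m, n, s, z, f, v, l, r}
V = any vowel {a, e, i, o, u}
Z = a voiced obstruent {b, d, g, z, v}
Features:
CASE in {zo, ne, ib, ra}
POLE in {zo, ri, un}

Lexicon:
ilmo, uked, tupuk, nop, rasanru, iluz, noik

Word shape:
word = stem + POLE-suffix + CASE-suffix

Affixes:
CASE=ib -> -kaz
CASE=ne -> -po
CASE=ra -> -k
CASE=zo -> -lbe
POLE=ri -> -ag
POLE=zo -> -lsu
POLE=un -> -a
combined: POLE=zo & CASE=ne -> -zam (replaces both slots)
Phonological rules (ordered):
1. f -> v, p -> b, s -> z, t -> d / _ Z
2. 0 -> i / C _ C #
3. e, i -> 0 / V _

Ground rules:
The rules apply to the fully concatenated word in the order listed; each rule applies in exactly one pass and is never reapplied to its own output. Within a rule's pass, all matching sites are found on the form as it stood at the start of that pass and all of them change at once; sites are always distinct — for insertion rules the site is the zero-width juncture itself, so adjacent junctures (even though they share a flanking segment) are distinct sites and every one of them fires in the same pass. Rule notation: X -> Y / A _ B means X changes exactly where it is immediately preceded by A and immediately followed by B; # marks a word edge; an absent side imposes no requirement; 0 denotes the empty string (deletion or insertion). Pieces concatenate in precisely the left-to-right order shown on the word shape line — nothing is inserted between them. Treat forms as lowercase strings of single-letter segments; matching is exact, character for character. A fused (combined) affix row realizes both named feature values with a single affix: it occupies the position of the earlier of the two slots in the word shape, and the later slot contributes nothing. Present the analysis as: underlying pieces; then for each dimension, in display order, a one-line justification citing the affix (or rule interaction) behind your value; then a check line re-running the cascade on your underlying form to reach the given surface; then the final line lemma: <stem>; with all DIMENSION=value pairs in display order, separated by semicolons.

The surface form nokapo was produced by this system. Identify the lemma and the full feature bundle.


underlying: noik-a-po
CASE=ne - signalled by the affix -po
POLE=un - signalled by the affix -a
check: noikapo -> noikapo -> noikapo -> nokapo
lemma: noik; CASE=ne; POLE=un


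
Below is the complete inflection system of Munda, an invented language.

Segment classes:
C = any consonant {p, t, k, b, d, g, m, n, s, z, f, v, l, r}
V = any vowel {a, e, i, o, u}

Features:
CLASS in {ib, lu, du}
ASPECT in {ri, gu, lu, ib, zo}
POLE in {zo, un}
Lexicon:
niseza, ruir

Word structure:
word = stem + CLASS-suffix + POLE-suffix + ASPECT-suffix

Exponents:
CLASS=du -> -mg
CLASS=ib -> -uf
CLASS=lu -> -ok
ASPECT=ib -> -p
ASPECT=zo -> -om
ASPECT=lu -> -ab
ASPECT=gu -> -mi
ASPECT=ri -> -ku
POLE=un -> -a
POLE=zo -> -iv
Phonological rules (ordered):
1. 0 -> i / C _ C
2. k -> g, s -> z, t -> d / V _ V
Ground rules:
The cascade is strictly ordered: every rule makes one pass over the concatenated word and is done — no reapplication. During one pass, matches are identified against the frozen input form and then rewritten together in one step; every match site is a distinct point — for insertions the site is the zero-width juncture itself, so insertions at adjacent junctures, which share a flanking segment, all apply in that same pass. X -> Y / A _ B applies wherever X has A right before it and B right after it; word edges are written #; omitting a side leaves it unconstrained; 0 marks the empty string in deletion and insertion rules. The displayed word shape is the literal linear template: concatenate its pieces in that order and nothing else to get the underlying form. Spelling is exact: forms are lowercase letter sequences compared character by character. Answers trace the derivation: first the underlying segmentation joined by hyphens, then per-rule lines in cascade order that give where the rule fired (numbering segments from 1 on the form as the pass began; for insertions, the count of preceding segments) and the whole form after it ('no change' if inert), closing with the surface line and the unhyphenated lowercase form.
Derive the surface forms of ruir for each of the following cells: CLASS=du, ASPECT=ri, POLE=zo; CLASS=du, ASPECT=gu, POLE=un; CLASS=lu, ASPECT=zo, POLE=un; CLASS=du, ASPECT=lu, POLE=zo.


cell CLASS=du, ASPECT=ri, POLE=zo:
underlying: ruir-mg-iv-ku
1. 0 -> i / C _ C: inserts after position(s) 4, 5, 8: ruirimigiviku
2. k -> g, s -> z, t -> d / V _ V: fires at position(s) 12: ruirimigivigu
surface: ruirimigivigu

cell CLASS=du, ASPECT=gu, POLE=un:
underlying: ruir-mg-a-mi
1. 0 -> i / C _ C: inserts after position(s) 4, 5: ruirimigami
2. k -> g, s -> z, t -> d / V _ V: no change
surface: ruirimigami

cell CLASS=lu, ASPECT=zo, POLE=un:
underlying: ruir-ok-a-om
1. 0 -> i / C _ C: no change
2. k -> g, s -> z, t -> d / V _ V: fires at position(s) 6: ruirogaom
surface: ruirogaom

cell CLASS=du, ASPECT=lu, POLE=zo:
underlying: ruir-mg-iv-ab
1. 0 -> i / C _ C: inserts after position(s) 4, 5: ruirimigivab
2. k -> g, s -> z, t -> d / V _ V: no change
surface: ruirimigivab


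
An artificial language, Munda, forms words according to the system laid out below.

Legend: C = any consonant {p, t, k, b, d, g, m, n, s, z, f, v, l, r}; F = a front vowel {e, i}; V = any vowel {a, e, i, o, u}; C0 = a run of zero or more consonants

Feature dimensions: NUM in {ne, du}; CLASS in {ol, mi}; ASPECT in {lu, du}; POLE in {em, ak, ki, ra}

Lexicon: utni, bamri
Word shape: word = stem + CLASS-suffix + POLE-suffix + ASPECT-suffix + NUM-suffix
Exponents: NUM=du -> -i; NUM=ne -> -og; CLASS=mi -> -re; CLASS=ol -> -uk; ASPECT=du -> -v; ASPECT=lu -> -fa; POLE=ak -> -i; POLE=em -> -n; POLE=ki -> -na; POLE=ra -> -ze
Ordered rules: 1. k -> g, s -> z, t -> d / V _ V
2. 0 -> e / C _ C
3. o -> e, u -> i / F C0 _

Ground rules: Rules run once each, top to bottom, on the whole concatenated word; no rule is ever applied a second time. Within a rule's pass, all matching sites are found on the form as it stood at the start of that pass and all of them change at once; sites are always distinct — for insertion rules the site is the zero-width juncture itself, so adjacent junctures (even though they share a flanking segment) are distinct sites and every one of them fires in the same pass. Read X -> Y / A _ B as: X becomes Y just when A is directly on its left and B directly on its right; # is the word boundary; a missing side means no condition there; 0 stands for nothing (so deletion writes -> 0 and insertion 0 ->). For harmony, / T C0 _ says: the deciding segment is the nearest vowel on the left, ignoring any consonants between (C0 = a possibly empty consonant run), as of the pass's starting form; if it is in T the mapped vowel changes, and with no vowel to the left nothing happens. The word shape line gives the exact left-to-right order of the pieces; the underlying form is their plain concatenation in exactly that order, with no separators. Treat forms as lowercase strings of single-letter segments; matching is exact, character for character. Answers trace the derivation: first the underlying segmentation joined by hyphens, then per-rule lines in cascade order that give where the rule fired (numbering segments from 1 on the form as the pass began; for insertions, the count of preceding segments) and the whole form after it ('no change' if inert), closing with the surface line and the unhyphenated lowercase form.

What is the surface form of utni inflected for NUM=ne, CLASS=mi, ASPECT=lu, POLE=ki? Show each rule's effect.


underlying: utni-re-na-fa-og
1. k -> g, s -> z, t -> d / V _ V: no change
2. 0 -> e / C _ C: inserts after position(s) 2: utenirenafaog
3. o -> e, u -> i / F C0 _: no change
surface: utenirenafaog


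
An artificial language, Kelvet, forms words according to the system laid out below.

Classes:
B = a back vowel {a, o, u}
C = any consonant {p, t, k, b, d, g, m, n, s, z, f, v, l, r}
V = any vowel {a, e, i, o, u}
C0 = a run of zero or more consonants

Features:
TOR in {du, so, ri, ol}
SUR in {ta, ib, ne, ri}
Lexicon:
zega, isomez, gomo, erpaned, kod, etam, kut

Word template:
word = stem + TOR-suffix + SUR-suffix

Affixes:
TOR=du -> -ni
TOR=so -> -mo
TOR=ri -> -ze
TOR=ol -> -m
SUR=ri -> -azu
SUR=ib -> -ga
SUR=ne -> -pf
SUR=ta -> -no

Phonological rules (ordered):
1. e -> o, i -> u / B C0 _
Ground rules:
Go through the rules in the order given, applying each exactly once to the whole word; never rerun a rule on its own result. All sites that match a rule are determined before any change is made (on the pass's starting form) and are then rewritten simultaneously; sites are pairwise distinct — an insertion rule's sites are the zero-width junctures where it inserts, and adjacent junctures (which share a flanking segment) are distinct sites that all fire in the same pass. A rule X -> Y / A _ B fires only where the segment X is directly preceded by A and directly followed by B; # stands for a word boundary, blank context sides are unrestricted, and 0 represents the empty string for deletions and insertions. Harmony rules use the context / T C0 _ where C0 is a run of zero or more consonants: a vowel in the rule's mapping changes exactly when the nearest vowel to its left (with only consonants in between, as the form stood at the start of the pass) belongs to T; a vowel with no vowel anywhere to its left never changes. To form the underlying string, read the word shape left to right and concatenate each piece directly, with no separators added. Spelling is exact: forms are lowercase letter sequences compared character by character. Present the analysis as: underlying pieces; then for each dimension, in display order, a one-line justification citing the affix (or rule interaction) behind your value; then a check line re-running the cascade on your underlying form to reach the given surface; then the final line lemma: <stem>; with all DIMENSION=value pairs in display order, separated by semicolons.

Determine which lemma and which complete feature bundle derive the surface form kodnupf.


underlying: kod-ni-pf
TOR=du - signalled by the affix -ni
SUR=ne - signalled by the affix -pf
check: kodnipf -> kodnupf
lemma: kod; TOR=du; SUR=ne


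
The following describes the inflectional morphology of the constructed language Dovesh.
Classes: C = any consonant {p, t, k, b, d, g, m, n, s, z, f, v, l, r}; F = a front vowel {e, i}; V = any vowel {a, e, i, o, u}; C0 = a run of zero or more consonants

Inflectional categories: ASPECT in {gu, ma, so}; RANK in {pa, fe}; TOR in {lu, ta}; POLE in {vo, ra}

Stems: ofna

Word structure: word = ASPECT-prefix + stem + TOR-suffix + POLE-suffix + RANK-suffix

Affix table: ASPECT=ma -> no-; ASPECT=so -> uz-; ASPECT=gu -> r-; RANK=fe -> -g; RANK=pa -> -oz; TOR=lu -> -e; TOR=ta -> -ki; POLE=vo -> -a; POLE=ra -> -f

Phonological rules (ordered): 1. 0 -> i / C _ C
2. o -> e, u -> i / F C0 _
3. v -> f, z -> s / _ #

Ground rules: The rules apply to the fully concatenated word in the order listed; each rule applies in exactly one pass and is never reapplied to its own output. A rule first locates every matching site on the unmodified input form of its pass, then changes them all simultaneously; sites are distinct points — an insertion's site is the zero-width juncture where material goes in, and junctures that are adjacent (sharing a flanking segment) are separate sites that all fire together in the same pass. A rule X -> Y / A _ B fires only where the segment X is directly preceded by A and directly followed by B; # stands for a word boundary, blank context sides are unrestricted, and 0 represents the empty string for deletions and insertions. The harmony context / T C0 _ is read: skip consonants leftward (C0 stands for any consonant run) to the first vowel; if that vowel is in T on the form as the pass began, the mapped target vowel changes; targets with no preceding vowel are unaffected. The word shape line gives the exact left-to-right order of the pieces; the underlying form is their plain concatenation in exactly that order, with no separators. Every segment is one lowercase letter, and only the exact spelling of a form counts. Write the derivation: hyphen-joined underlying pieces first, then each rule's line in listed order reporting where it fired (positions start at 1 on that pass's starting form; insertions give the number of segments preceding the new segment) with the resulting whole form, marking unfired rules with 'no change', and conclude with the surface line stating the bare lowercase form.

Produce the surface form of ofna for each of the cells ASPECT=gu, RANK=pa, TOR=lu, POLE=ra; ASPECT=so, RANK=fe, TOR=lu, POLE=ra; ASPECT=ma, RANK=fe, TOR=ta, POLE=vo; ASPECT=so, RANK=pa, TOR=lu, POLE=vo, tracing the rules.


cell ASPECT=gu, RANK=pa, TOR=lu, POLE=ra:
underlying: r-ofna-e-f-oz
1. 0 -> i / C _ C: inserts after position(s) 3: rofinaefoz
2. o -> e, u -> i / F C0 _: fires at position(s) 9: rofinaefez
3. v -> f, z -> s / _ #: fires at position(s) 10: rofinaefes
surface: rofinaefes

cell ASPECT=so, RANK=fe, TOR=lu, POLE=ra:
underlying: uz-ofna-e-f-g
1. 0 -> i / C _ C: inserts after position(s) 4, 8: uzofinaefig
2. o -> e, u -> i / F C0 _: no change
3. v -> f, z -> s / _ #: no change
surface: uzofinaefig

cell ASPECT=ma, RANK=fe, TOR=ta, POLE=vo:
underlying: no-ofna-ki-a-g
1. 0 -> i / C _ C: inserts after position(s) 4: noofinakiag
2. o -> e, u -> i / F C0 _: no change
3. v -> f, z -> s / _ #: no change
surface: noofinakiag

cell ASPECT=so, RANK=pa, TOR=lu, POLE=vo:
underlying: uz-ofna-e-a-oz
1. 0 -> i / C _ C: inserts after position(s) 4: uzofinaeaoz
2. o -> e, u -> i / F C0 _: no change
3. v -> f, z -> s / _ #: fires at position(s) 11: uzofinaeaos
surface: uzofinaeaos
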